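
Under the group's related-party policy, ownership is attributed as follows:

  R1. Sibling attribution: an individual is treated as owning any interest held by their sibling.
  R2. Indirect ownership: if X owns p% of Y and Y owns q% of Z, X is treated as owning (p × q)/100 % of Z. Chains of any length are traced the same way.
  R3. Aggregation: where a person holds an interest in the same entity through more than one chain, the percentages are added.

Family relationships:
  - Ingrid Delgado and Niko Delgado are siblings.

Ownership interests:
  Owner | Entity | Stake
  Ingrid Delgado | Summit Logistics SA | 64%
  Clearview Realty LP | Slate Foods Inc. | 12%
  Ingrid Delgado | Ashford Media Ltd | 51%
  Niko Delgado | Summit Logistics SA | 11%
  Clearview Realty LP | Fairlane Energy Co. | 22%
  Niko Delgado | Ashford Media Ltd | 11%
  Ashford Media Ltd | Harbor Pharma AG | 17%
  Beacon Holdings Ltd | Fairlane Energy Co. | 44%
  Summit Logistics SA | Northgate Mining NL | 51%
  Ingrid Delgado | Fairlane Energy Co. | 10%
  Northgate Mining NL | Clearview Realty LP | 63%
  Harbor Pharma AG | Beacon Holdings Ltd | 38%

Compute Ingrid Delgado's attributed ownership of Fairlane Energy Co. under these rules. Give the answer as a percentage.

By sibling attribution (R1), Ingrid Delgado is treated as also owning Niko Delgado's interest in Ashford Media Ltd, giving 51% + 11% = 62%.
By sibling attribution (R1), Ingrid Delgado is treated as also owning Niko Delgado's interest in Summit Logistics SA, giving 64% + 11% = 75%.
Chain via Ashford Media Ltd → Harbor Pharma AG → Beacon Holdings Ltd (R2): 62% × 17% × 38% × 44% = 1.762288% of Fairlane Energy Co.
Chain via Summit Logistics SA → Northgate Mining NL → Clearview Realty LP (R2): 75% × 51% × 63% × 22% = 5.30145% of Fairlane Energy Co.
Direct interest in Fairlane Energy Co: 10%.
Aggregating (R3): 1.762288% + 5.30145% + 10% = 17.063738%.

17.063738%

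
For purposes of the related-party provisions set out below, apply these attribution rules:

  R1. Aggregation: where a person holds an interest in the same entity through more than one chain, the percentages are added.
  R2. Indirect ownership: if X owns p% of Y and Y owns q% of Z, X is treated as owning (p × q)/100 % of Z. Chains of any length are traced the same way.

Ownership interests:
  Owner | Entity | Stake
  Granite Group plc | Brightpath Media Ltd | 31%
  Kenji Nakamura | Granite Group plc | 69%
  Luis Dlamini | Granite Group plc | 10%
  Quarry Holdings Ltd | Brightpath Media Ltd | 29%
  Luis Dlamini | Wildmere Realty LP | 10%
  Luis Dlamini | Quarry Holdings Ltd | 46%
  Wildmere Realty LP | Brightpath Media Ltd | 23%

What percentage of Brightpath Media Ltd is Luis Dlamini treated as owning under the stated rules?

18.74%

Chain via Wildmere Realty LP (R2): 10% × 23% = 2.3% of Brightpath Media Ltd.
Chain via Quarry Holdings Ltd (R2): 46% × 29% = 13.34% of Brightpath Media Ltd.
Chain via Granite Group plc (R2): 10% × 31% = 3.1% of Brightpath Media Ltd.
Aggregating (R1): 2.3% + 13.34% + 3.1% = 18.74%.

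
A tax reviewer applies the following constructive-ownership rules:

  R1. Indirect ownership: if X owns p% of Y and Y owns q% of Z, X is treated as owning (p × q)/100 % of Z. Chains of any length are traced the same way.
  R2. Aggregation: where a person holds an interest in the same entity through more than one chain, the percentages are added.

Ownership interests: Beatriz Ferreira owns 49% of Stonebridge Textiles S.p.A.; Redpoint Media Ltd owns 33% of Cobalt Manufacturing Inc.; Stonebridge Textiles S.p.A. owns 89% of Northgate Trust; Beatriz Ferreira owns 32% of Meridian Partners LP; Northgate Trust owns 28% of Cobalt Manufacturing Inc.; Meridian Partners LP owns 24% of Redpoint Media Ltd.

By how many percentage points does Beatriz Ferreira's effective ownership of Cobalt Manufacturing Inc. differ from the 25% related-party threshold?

10.2548

Chain via Stonebridge Textiles S.p.A. → Northgate Trust (R1): 49% × 89% × 28% = 12.2108% of Cobalt Manufacturing Inc.
Chain via Meridian Partners LP → Redpoint Media Ltd (R1): 32% × 24% × 33% = 2.5344% of Cobalt Manufacturing Inc.
Aggregating (R2): 12.2108% + 2.5344% = 14.7452%.
14.7452% falls short of the 25% threshold by 10.2548 percentage points.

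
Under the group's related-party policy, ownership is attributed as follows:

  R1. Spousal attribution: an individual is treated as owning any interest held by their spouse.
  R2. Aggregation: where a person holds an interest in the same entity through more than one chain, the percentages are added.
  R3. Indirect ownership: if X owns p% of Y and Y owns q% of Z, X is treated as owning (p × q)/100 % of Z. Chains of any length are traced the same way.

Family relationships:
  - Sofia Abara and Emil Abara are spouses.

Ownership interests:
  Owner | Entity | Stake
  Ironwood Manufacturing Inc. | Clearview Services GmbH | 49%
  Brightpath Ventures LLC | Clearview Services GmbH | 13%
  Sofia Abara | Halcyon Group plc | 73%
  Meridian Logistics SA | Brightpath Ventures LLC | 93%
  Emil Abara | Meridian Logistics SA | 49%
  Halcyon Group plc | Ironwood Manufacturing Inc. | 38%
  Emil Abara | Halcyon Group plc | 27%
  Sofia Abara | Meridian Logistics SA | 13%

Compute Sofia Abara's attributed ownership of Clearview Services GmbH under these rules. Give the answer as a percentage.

26.1158%

By spousal attribution (R1), Sofia Abara is treated as also owning Emil Abara's interest in Halcyon Group plc, giving 73% + 27% = 100%.
By spousal attribution (R1), Sofia Abara is treated as also owning Emil Abara's interest in Meridian Logistics SA, giving 13% + 49% = 62%.
Chain via Halcyon Group plc → Ironwood Manufacturing Inc. (R3): 100% × 38% × 49% = 18.62% of Clearview Services GmbH.
Chain via Meridian Logistics SA → Brightpath Ventures LLC (R3): 62% × 93% × 13% = 7.4958% of Clearview Services GmbH.
Aggregating (R2): 18.62% + 7.4958% = 26.1158%.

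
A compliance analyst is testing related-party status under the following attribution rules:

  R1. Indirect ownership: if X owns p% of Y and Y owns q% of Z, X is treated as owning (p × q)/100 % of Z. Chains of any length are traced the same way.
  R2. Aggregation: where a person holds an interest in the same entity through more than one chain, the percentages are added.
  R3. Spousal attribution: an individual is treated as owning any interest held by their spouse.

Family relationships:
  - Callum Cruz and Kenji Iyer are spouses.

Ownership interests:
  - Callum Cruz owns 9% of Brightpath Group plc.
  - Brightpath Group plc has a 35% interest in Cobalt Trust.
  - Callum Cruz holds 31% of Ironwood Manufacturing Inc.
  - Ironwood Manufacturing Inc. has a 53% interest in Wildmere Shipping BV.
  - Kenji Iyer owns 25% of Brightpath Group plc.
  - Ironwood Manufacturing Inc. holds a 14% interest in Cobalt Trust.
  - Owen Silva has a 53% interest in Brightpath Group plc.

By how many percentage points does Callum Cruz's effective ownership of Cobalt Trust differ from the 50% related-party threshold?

By spousal attribution (R3), Callum Cruz is treated as also owning Kenji Iyer's interest in Brightpath Group plc, giving 9% + 25% = 34%.
Chain via Brightpath Group plc (R1): 34% × 35% = 11.9% of Cobalt Trust.
Chain via Ironwood Manufacturing Inc. (R1): 31% × 14% = 4.34% of Cobalt Trust.
Aggregating (R2): 11.9% + 4.34% = 16.24%.
16.24% falls short of the 50% threshold by 33.76 percentage points.

33.76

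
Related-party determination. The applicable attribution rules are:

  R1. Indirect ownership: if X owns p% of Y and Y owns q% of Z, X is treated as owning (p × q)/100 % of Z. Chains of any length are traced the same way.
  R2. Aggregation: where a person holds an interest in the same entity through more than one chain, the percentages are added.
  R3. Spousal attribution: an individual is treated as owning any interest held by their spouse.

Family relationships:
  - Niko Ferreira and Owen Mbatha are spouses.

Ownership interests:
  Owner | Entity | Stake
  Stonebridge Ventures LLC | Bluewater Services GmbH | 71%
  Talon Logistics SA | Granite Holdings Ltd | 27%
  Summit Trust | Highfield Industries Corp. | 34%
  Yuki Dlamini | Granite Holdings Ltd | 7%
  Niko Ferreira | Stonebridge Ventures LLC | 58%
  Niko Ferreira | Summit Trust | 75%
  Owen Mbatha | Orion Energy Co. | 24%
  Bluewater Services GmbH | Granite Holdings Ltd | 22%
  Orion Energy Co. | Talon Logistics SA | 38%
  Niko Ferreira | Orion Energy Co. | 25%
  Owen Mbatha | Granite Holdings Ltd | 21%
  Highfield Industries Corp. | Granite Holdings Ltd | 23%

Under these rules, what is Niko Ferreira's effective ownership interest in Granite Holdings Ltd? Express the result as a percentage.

40.952%

By spousal attribution (R3), Niko Ferreira is treated as also owning Owen Mbatha's interest in Orion Energy Co, giving 25% + 24% = 49%.
By spousal attribution (R3), Niko Ferreira is treated as owning Owen Mbatha's 21% interest in Granite Holdings Ltd.
Chain via Summit Trust → Highfield Industries Corp. (R1): 75% × 34% × 23% = 5.865% of Granite Holdings Ltd.
Chain via Orion Energy Co. → Talon Logistics SA (R1): 49% × 38% × 27% = 5.0274% of Granite Holdings Ltd.
Chain via Stonebridge Ventures LLC → Bluewater Services GmbH (R1): 58% × 71% × 22% = 9.0596% of Granite Holdings Ltd.
Direct interest in Granite Holdings Ltd: 21%.
Aggregating (R2): 5.865% + 5.0274% + 9.0596% + 21% = 40.952%.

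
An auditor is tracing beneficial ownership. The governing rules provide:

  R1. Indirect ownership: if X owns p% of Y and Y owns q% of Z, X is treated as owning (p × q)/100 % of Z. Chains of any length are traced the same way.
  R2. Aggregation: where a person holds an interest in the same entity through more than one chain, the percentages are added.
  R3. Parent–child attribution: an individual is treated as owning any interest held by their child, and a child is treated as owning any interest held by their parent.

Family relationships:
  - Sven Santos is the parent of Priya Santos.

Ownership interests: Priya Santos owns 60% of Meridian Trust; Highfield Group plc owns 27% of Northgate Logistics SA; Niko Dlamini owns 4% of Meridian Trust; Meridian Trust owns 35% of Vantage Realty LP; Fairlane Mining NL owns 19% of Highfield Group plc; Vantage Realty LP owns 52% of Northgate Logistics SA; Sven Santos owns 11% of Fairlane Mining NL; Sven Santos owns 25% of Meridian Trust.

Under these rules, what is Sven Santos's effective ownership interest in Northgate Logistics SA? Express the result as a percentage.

By parent–child attribution (R3), Sven Santos is treated as also owning Priya Santos's interest in Meridian Trust, giving 25% + 60% = 85%.
Chain via Fairlane Mining NL → Highfield Group plc (R1): 11% × 19% × 27% = 0.5643% of Northgate Logistics SA.
Chain via Meridian Trust → Vantage Realty LP (R1): 85% × 35% × 52% = 15.47% of Northgate Logistics SA.
Aggregating (R2): 0.5643% + 15.47% = 16.0343%.

16.0343%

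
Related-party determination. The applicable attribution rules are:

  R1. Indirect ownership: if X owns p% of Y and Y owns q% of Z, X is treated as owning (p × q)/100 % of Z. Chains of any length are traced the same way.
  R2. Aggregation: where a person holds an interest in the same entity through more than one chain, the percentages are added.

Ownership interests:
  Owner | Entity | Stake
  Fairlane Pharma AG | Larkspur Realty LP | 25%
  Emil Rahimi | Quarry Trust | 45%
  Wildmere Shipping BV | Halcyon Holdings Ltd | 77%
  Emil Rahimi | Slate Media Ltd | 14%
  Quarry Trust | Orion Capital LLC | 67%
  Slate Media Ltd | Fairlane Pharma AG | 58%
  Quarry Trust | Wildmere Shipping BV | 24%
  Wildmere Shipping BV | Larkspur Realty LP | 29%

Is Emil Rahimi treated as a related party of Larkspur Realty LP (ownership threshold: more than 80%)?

No

Chain via Quarry Trust → Wildmere Shipping BV (R1): 45% × 24% × 29% = 3.132% of Larkspur Realty LP.
Chain via Slate Media Ltd → Fairlane Pharma AG (R1): 14% × 58% × 25% = 2.03% of Larkspur Realty LP.
Aggregating (R2): 3.132% + 2.03% = 5.162%.
5.162% does not exceed the 80% threshold, so Emil is not a related party to Larkspur Realty LP.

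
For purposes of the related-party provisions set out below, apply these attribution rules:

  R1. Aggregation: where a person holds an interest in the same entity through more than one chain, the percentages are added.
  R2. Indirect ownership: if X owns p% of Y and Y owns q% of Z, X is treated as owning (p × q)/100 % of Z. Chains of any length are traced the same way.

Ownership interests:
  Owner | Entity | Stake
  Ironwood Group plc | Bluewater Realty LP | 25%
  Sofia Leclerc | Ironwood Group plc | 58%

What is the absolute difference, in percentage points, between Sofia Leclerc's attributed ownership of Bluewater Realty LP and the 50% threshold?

Chain via Ironwood Group plc (R2): 58% × 25% = 14.5% of Bluewater Realty LP.
14.5% falls short of the 50% threshold by 35.5 percentage points.

35.5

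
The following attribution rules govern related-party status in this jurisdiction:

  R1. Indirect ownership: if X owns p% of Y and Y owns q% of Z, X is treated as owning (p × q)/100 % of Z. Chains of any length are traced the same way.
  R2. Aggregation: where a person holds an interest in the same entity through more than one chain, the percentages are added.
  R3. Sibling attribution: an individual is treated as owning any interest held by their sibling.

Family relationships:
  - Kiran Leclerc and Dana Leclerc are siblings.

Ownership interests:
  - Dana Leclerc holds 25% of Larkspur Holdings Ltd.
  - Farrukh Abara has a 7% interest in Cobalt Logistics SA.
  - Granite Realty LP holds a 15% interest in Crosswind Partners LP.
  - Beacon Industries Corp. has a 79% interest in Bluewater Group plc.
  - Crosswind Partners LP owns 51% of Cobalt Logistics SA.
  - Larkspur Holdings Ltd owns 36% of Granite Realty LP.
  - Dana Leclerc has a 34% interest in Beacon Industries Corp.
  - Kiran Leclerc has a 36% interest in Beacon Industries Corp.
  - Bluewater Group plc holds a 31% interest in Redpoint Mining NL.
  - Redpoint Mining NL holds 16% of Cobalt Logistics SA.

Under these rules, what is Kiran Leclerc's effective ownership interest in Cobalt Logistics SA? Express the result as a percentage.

By sibling attribution (R3), Kiran Leclerc is treated as also owning Dana Leclerc's interest in Beacon Industries Corp, giving 36% + 34% = 70%.
By sibling attribution (R3), Kiran Leclerc is treated as owning Dana Leclerc's 25% interest in Larkspur Holdings Ltd.
Chain via Beacon Industries Corp. → Bluewater Group plc → Redpoint Mining NL (R1): 70% × 79% × 31% × 16% = 2.74288% of Cobalt Logistics SA.
Chain via Larkspur Holdings Ltd → Granite Realty LP → Crosswind Partners LP (R1): 25% × 36% × 15% × 51% = 0.6885% of Cobalt Logistics SA.
Aggregating (R2): 2.74288% + 0.6885% = 3.43138%.

3.43138%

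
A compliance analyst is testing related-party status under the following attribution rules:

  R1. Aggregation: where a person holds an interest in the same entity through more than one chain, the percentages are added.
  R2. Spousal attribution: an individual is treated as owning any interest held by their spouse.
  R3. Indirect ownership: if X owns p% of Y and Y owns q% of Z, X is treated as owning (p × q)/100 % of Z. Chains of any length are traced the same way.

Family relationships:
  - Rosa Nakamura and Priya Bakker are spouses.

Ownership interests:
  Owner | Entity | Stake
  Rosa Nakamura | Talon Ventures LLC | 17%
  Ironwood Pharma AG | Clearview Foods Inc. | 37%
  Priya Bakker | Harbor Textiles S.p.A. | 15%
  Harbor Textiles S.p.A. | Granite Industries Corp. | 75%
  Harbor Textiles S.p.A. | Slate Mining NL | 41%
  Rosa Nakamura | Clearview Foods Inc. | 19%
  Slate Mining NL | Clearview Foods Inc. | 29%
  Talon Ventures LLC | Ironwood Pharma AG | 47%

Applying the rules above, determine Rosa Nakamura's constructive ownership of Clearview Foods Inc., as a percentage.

By spousal attribution (R2), Rosa Nakamura is treated as owning Priya Bakker's 15% interest in Harbor Textiles S.p.A.
Chain via Talon Ventures LLC → Ironwood Pharma AG (R3): 17% × 47% × 37% = 2.9563% of Clearview Foods Inc.
Direct interest in Clearview Foods Inc: 19%.
Chain via Harbor Textiles S.p.A. → Slate Mining NL (R3): 15% × 41% × 29% = 1.7835% of Clearview Foods Inc.
Aggregating (R1): 2.9563% + 19% + 1.7835% = 23.7398%.

23.7398%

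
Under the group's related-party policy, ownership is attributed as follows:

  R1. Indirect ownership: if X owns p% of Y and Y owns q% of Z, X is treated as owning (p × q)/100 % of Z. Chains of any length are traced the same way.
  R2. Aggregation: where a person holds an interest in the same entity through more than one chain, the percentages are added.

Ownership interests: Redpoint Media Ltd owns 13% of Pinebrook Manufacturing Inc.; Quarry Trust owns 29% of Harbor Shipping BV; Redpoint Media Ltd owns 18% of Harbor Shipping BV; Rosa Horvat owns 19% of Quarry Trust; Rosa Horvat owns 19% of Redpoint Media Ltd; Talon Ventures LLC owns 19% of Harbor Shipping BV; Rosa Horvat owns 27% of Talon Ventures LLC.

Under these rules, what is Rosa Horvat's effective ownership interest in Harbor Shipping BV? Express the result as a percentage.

14.06%

Chain via Redpoint Media Ltd (R1): 19% × 18% = 3.42% of Harbor Shipping BV.
Chain via Quarry Trust (R1): 19% × 29% = 5.51% of Harbor Shipping BV.
Chain via Talon Ventures LLC (R1): 27% × 19% = 5.13% of Harbor Shipping BV.
Aggregating (R2): 3.42% + 5.51% + 5.13% = 14.06%.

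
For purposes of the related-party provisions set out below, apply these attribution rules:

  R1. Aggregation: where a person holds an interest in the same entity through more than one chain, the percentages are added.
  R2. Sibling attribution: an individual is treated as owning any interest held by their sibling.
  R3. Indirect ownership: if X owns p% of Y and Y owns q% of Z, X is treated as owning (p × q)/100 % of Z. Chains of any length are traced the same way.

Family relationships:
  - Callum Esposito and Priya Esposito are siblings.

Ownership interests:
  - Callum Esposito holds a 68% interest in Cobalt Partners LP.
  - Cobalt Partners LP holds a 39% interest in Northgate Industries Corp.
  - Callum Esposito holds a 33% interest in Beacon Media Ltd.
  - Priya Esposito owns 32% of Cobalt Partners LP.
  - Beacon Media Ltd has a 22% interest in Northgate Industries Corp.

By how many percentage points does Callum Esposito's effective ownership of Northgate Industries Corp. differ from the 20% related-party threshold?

26.26

By sibling attribution (R2), Callum Esposito is treated as also owning Priya Esposito's interest in Cobalt Partners LP, giving 68% + 32% = 100%.
Chain via Cobalt Partners LP (R3): 100% × 39% = 39% of Northgate Industries Corp.
Chain via Beacon Media Ltd (R3): 33% × 22% = 7.26% of Northgate Industries Corp.
Aggregating (R1): 39% + 7.26% = 46.26%.
46.26% exceeds the 20% threshold by 26.26 percentage points.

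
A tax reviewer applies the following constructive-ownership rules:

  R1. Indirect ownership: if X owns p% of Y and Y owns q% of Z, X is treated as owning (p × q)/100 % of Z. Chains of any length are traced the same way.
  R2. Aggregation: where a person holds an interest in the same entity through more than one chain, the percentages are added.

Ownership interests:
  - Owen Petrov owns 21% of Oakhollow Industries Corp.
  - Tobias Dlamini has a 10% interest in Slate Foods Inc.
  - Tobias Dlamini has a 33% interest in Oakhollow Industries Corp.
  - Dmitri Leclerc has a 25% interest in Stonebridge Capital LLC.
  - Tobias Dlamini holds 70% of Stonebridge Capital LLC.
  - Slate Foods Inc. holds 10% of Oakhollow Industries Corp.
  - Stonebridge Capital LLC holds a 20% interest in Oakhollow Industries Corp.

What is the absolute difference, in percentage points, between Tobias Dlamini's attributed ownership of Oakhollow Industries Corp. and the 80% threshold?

Chain via Slate Foods Inc. (R1): 10% × 10% = 1% of Oakhollow Industries Corp.
Chain via Stonebridge Capital LLC (R1): 70% × 20% = 14% of Oakhollow Industries Corp.
Direct interest in Oakhollow Industries Corp: 33%.
Aggregating (R2): 1% + 14% + 33% = 48%.
48% falls short of the 80% threshold by 32 percentage points.

32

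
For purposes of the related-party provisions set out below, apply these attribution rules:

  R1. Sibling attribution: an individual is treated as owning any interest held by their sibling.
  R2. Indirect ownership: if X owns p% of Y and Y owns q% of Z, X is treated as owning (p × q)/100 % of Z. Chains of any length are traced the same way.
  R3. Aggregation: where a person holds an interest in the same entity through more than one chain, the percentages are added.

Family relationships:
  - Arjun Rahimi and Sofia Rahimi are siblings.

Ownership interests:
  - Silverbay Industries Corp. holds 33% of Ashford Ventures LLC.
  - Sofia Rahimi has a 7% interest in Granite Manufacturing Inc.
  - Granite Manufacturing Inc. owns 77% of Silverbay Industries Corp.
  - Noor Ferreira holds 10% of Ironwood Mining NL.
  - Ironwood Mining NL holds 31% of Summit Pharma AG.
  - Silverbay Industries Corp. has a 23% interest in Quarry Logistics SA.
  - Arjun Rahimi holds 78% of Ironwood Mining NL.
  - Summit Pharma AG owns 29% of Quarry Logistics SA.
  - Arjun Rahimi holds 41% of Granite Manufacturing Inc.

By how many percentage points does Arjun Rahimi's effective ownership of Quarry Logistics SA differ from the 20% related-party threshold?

4.487

By sibling attribution (R1), Arjun Rahimi is treated as also owning Sofia Rahimi's interest in Granite Manufacturing Inc, giving 41% + 7% = 48%.
Chain via Granite Manufacturing Inc. → Silverbay Industries Corp. (R2): 48% × 77% × 23% = 8.5008% of Quarry Logistics SA.
Chain via Ironwood Mining NL → Summit Pharma AG (R2): 78% × 31% × 29% = 7.0122% of Quarry Logistics SA.
Aggregating (R3): 8.5008% + 7.0122% = 15.513%.
15.513% falls short of the 20% threshold by 4.487 percentage points.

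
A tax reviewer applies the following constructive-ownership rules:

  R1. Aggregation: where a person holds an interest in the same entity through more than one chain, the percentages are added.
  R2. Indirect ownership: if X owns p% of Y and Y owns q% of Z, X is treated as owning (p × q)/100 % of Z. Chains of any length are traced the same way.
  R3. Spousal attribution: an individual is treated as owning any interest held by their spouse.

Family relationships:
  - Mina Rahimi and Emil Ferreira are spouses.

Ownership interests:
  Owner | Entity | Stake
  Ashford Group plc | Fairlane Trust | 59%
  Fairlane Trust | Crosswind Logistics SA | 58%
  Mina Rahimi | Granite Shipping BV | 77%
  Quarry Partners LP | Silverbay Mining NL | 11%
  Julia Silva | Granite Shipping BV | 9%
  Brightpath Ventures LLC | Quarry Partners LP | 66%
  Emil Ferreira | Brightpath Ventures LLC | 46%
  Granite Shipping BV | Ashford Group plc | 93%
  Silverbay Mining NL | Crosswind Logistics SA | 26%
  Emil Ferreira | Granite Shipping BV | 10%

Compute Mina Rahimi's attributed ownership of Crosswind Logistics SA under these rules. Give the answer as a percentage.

By spousal attribution (R3), Mina Rahimi is treated as also owning Emil Ferreira's interest in Granite Shipping BV, giving 77% + 10% = 87%.
By spousal attribution (R3), Mina Rahimi is treated as owning Emil Ferreira's 46% interest in Brightpath Ventures LLC.
Chain via Granite Shipping BV → Ashford Group plc → Fairlane Trust (R2): 87% × 93% × 59% × 58% = 27.687402% of Crosswind Logistics SA.
Chain via Brightpath Ventures LLC → Quarry Partners LP → Silverbay Mining NL (R2): 46% × 66% × 11% × 26% = 0.868296% of Crosswind Logistics SA.
Aggregating (R1): 27.687402% + 0.868296% = 28.555698%.

28.555698%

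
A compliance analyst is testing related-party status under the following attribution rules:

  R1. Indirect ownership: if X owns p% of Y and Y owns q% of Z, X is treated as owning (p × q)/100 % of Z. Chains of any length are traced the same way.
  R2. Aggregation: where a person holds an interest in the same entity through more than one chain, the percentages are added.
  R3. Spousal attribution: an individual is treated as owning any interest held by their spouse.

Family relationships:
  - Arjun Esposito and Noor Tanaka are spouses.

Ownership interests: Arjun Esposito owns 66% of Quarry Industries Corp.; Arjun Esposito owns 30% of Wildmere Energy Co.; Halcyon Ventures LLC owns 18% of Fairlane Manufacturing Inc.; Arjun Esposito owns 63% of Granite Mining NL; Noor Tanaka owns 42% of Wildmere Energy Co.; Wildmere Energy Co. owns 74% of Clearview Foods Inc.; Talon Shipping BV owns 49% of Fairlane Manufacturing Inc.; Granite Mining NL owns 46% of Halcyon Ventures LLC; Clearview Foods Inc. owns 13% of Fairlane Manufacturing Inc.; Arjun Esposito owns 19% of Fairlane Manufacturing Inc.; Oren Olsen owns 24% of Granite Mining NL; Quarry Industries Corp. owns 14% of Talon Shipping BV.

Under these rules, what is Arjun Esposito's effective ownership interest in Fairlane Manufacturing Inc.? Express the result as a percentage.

By spousal attribution (R3), Arjun Esposito is treated as also owning Noor Tanaka's interest in Wildmere Energy Co, giving 30% + 42% = 72%.
Chain via Quarry Industries Corp. → Talon Shipping BV (R1): 66% × 14% × 49% = 4.5276% of Fairlane Manufacturing Inc.
Chain via Granite Mining NL → Halcyon Ventures LLC (R1): 63% × 46% × 18% = 5.2164% of Fairlane Manufacturing Inc.
Chain via Wildmere Energy Co. → Clearview Foods Inc. (R1): 72% × 74% × 13% = 6.9264% of Fairlane Manufacturing Inc.
Direct interest in Fairlane Manufacturing Inc: 19%.
Aggregating (R2): 4.5276% + 5.2164% + 6.9264% + 19% = 35.6704%.

35.6704%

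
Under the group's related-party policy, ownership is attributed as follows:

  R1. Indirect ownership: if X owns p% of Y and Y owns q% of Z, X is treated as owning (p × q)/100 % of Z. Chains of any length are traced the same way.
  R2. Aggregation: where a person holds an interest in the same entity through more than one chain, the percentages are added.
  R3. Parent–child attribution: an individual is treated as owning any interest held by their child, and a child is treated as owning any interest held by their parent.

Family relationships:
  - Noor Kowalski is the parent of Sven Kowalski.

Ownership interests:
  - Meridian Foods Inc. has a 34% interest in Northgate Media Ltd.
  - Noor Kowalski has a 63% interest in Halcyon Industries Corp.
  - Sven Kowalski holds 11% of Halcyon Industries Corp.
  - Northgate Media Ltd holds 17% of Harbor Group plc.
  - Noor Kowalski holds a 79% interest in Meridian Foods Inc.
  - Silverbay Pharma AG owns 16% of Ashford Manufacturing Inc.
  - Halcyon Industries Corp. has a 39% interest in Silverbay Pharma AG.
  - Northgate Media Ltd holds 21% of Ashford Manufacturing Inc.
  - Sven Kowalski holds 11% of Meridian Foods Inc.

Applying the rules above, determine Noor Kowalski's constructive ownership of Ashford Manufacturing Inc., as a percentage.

By parent–child attribution (R3), Noor Kowalski is treated as also owning Sven Kowalski's interest in Meridian Foods Inc, giving 79% + 11% = 90%.
By parent–child attribution (R3), Noor Kowalski is treated as also owning Sven Kowalski's interest in Halcyon Industries Corp, giving 63% + 11% = 74%.
Chain via Meridian Foods Inc. → Northgate Media Ltd (R1): 90% × 34% × 21% = 6.426% of Ashford Manufacturing Inc.
Chain via Halcyon Industries Corp. → Silverbay Pharma AG (R1): 74% × 39% × 16% = 4.6176% of Ashford Manufacturing Inc.
Aggregating (R2): 6.426% + 4.6176% = 11.0436%.

11.0436%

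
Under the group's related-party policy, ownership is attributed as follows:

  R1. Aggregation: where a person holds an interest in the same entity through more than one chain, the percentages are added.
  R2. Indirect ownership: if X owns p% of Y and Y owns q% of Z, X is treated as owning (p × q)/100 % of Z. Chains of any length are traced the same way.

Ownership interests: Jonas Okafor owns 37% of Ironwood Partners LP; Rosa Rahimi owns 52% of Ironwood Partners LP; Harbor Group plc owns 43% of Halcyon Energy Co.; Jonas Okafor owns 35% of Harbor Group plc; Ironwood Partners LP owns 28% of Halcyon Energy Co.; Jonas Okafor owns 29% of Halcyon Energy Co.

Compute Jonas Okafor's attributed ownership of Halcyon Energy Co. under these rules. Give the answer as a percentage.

Chain via Harbor Group plc (R2): 35% × 43% = 15.05% of Halcyon Energy Co.
Chain via Ironwood Partners LP (R2): 37% × 28% = 10.36% of Halcyon Energy Co.
Direct interest in Halcyon Energy Co: 29%.
Aggregating (R1): 15.05% + 10.36% + 29% = 54.41%.

54.41%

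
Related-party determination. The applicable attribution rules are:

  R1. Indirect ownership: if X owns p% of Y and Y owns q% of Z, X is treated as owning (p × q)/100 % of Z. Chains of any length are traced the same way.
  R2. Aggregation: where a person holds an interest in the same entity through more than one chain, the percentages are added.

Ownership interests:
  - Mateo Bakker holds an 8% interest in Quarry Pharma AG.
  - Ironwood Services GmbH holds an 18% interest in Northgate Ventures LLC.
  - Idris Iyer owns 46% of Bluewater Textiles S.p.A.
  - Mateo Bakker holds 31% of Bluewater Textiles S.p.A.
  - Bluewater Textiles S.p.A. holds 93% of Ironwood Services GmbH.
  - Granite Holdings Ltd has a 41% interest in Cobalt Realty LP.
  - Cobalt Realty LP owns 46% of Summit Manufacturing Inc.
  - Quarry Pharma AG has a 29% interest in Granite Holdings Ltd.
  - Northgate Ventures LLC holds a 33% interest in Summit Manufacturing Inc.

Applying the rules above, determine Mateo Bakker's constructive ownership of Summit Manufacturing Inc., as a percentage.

2.150054%

Chain via Bluewater Textiles S.p.A. → Ironwood Services GmbH → Northgate Ventures LLC (R1): 31% × 93% × 18% × 33% = 1.712502% of Summit Manufacturing Inc.
Chain via Quarry Pharma AG → Granite Holdings Ltd → Cobalt Realty LP (R1): 8% × 29% × 41% × 46% = 0.437552% of Summit Manufacturing Inc.
Aggregating (R2): 1.712502% + 0.437552% = 2.150054%.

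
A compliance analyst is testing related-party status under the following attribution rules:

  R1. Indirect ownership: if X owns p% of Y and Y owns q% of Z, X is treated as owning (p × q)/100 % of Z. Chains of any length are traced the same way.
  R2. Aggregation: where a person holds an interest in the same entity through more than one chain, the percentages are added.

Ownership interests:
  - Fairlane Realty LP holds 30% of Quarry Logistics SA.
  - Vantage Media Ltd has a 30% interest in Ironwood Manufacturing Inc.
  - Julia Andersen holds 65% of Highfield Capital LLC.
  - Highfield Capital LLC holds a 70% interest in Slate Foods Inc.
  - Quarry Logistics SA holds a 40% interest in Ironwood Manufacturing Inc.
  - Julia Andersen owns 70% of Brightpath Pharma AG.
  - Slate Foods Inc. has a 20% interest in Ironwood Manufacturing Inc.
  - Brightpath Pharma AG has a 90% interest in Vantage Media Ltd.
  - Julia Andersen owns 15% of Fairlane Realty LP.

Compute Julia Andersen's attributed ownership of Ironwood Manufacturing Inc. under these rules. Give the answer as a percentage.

Chain via Fairlane Realty LP → Quarry Logistics SA (R1): 15% × 30% × 40% = 1.8% of Ironwood Manufacturing Inc.
Chain via Brightpath Pharma AG → Vantage Media Ltd (R1): 70% × 90% × 30% = 18.9% of Ironwood Manufacturing Inc.
Chain via Highfield Capital LLC → Slate Foods Inc. (R1): 65% × 70% × 20% = 9.1% of Ironwood Manufacturing Inc.
Aggregating (R2): 1.8% + 18.9% + 9.1% = 29.8%.

29.8%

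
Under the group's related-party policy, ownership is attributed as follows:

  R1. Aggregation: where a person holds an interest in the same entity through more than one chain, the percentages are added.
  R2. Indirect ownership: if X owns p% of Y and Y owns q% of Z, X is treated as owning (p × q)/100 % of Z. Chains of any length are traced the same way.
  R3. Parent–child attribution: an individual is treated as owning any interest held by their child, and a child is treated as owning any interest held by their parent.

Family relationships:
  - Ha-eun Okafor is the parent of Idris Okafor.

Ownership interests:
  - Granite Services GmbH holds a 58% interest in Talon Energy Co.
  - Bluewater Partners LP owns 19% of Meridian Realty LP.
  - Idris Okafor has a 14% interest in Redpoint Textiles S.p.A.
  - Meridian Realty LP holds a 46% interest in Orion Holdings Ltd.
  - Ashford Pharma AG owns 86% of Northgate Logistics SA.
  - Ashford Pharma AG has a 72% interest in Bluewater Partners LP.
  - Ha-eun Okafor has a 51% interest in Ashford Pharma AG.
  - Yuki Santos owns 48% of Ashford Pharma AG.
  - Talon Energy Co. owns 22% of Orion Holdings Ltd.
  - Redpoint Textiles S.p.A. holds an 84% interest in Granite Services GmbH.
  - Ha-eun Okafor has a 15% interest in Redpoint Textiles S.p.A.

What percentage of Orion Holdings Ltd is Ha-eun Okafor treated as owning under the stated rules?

By parent–child attribution (R3), Ha-eun Okafor is treated as also owning Idris Okafor's interest in Redpoint Textiles S.p.A, giving 15% + 14% = 29%.
Chain via Redpoint Textiles S.p.A. → Granite Services GmbH → Talon Energy Co. (R2): 29% × 84% × 58% × 22% = 3.108336% of Orion Holdings Ltd.
Chain via Ashford Pharma AG → Bluewater Partners LP → Meridian Realty LP (R2): 51% × 72% × 19% × 46% = 3.209328% of Orion Holdings Ltd.
Aggregating (R1): 3.108336% + 3.209328% = 6.317664%.

6.317664%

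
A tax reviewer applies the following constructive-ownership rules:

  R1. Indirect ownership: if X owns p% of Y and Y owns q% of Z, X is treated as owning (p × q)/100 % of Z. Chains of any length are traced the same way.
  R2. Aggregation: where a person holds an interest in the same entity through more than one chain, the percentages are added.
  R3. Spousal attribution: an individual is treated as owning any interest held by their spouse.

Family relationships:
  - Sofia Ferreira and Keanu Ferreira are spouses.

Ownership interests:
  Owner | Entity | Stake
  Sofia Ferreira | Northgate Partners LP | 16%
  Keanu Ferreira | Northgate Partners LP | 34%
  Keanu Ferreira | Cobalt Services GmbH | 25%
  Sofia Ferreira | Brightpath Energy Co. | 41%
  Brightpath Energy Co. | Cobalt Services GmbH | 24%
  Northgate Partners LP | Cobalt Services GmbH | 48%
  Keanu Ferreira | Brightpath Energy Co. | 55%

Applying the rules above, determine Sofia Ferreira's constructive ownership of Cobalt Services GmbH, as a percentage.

72.04%

By spousal attribution (R3), Sofia Ferreira is treated as also owning Keanu Ferreira's interest in Northgate Partners LP, giving 16% + 34% = 50%.
By spousal attribution (R3), Sofia Ferreira is treated as also owning Keanu Ferreira's interest in Brightpath Energy Co, giving 41% + 55% = 96%.
By spousal attribution (R3), Sofia Ferreira is treated as owning Keanu Ferreira's 25% interest in Cobalt Services GmbH.
Chain via Northgate Partners LP (R1): 50% × 48% = 24% of Cobalt Services GmbH.
Chain via Brightpath Energy Co. (R1): 96% × 24% = 23.04% of Cobalt Services GmbH.
Direct interest in Cobalt Services GmbH: 25%.
Aggregating (R2): 24% + 23.04% + 25% = 72.04%.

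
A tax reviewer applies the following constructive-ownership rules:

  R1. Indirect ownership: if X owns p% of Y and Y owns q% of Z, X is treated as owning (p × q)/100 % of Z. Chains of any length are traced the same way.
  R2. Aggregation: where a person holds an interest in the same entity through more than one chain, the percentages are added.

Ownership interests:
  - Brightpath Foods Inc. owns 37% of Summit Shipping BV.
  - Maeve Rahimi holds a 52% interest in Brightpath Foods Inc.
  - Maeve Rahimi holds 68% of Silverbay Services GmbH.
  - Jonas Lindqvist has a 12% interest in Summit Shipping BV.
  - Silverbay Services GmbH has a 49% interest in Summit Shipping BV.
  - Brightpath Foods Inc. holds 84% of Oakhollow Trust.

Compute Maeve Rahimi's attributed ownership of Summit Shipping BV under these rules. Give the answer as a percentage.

52.56%

Chain via Silverbay Services GmbH (R1): 68% × 49% = 33.32% of Summit Shipping BV.
Chain via Brightpath Foods Inc. (R1): 52% × 37% = 19.24% of Summit Shipping BV.
Aggregating (R2): 33.32% + 19.24% = 52.56%.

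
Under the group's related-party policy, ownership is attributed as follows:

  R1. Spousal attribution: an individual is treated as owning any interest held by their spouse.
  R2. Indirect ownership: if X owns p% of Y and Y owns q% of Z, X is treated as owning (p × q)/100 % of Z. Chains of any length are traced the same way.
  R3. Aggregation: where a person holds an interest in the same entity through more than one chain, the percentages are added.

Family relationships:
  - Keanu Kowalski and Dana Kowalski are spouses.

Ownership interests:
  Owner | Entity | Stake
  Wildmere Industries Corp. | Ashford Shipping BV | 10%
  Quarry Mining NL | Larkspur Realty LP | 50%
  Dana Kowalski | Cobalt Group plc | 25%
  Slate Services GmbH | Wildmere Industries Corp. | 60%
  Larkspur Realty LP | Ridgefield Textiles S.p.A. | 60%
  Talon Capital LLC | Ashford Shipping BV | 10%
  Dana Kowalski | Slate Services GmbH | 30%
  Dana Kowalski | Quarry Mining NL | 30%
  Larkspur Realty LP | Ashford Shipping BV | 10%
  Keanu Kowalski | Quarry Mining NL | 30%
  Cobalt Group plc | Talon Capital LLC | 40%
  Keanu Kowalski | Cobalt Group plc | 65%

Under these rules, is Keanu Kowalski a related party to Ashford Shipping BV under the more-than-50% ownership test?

No

By spousal attribution (R1), Keanu Kowalski is treated as also owning Dana Kowalski's interest in Quarry Mining NL, giving 30% + 30% = 60%.
By spousal attribution (R1), Keanu Kowalski is treated as also owning Dana Kowalski's interest in Cobalt Group plc, giving 65% + 25% = 90%.
By spousal attribution (R1), Keanu Kowalski is treated as owning Dana Kowalski's 30% interest in Slate Services GmbH.
Chain via Quarry Mining NL → Larkspur Realty LP (R2): 60% × 50% × 10% = 3% of Ashford Shipping BV.
Chain via Cobalt Group plc → Talon Capital LLC (R2): 90% × 40% × 10% = 3.6% of Ashford Shipping BV.
Chain via Slate Services GmbH → Wildmere Industries Corp. (R2): 30% × 60% × 10% = 1.8% of Ashford Shipping BV.
Aggregating (R3): 3% + 3.6% + 1.8% = 8.4%.
8.4% does not exceed the 50% threshold, so Keanu is not a related party to Ashford Shipping BV.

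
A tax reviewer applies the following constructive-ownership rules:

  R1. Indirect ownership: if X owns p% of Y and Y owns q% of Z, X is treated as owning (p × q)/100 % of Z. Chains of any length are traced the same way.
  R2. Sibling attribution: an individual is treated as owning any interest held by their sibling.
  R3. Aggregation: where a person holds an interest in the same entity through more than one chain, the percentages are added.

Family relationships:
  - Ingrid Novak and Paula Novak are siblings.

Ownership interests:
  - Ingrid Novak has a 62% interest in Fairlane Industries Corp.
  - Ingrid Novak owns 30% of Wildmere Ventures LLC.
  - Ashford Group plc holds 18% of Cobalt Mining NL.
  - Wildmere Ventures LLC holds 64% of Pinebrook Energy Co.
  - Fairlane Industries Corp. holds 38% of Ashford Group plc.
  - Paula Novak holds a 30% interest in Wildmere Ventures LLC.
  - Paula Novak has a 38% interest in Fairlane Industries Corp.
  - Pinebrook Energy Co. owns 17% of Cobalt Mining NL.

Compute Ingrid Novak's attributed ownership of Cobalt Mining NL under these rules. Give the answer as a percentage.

By sibling attribution (R2), Ingrid Novak is treated as also owning Paula Novak's interest in Wildmere Ventures LLC, giving 30% + 30% = 60%.
By sibling attribution (R2), Ingrid Novak is treated as also owning Paula Novak's interest in Fairlane Industries Corp, giving 62% + 38% = 100%.
Chain via Wildmere Ventures LLC → Pinebrook Energy Co. (R1): 60% × 64% × 17% = 6.528% of Cobalt Mining NL.
Chain via Fairlane Industries Corp. → Ashford Group plc (R1): 100% × 38% × 18% = 6.84% of Cobalt Mining NL.
Aggregating (R3): 6.528% + 6.84% = 13.368%.

13.368%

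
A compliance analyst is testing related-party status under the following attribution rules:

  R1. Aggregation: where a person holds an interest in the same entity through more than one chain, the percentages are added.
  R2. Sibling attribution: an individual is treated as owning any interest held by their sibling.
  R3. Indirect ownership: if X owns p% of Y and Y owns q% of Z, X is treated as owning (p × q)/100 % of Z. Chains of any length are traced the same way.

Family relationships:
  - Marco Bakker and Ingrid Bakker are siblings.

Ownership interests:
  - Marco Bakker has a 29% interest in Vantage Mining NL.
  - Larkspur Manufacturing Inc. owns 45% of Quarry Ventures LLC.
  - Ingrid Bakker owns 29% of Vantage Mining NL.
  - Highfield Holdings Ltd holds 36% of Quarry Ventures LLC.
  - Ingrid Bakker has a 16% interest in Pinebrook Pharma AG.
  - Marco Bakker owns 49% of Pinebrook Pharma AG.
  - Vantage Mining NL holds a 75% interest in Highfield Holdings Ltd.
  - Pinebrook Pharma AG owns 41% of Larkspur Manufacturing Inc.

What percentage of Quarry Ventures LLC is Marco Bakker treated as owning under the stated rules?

27.6525%

By sibling attribution (R2), Marco Bakker is treated as also owning Ingrid Bakker's interest in Pinebrook Pharma AG, giving 49% + 16% = 65%.
By sibling attribution (R2), Marco Bakker is treated as also owning Ingrid Bakker's interest in Vantage Mining NL, giving 29% + 29% = 58%.
Chain via Pinebrook Pharma AG → Larkspur Manufacturing Inc. (R3): 65% × 41% × 45% = 11.9925% of Quarry Ventures LLC.
Chain via Vantage Mining NL → Highfield Holdings Ltd (R3): 58% × 75% × 36% = 15.66% of Quarry Ventures LLC.
Aggregating (R1): 11.9925% + 15.66% = 27.6525%.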